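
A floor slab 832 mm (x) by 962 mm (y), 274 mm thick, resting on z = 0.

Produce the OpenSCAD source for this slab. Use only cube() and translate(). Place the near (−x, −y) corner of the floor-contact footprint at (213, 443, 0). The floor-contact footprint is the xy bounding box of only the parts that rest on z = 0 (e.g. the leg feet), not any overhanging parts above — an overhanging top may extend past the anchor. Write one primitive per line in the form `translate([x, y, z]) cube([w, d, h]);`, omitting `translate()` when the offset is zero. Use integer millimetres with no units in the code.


translate([213, 443, 0]) cube([832, 962, 274]);


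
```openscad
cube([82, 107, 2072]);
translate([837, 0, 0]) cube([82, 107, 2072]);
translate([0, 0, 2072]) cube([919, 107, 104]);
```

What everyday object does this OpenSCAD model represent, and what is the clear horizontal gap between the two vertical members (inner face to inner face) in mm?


A door frame. The clear opening width is 755 mm.

Two 2072 mm tall posts with a header on top — a door frame. The left jamb is 82 mm wide at x = 0; the right jamb starts at x = 837. The clear opening is 837 − 82 = 755 mm.


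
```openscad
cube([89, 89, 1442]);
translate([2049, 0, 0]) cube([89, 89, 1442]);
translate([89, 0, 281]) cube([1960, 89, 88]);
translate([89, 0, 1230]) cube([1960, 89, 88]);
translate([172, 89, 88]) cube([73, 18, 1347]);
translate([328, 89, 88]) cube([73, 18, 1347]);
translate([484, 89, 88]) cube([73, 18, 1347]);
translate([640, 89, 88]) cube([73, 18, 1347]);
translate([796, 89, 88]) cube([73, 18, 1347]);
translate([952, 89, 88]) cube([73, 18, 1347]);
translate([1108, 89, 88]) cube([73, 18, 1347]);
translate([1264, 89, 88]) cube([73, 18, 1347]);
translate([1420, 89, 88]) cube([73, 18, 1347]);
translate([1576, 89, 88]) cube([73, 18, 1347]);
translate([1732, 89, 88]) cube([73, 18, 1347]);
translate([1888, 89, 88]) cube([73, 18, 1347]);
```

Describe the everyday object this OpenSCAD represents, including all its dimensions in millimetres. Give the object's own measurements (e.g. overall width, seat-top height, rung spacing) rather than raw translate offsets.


A fence section. Two 89×89 mm posts, 1442 mm tall, stand on the floor with a clear span of 1960 mm between their inner faces. Two horizontal rails of 89×88 mm section span the gap between the posts with their undersides at z = 281 mm and z = 1230 mm, flush with the posts' −y face. 12 pickets, each 73 mm wide, 18 mm thick and 1347 mm tall, are fixed to the +y face of the rails with their bottoms at z = 88 mm, spaced across the span with a 83 mm gap after the −x post and between neighbouring pickets, with 88 mm left before the +x post.


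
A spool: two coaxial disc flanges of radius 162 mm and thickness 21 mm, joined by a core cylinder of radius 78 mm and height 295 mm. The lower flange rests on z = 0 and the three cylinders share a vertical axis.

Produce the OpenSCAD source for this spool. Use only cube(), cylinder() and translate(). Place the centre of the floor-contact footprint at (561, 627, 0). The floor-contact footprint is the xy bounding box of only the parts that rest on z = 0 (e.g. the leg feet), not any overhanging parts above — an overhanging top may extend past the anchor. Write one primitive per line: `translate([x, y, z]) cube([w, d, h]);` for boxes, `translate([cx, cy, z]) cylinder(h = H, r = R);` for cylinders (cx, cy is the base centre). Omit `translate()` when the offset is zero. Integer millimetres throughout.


translate([561, 627, 0]) cylinder(h = 21, r = 162);
translate([561, 627, 21]) cylinder(h = 295, r = 78);
translate([561, 627, 316]) cylinder(h = 21, r = 162);


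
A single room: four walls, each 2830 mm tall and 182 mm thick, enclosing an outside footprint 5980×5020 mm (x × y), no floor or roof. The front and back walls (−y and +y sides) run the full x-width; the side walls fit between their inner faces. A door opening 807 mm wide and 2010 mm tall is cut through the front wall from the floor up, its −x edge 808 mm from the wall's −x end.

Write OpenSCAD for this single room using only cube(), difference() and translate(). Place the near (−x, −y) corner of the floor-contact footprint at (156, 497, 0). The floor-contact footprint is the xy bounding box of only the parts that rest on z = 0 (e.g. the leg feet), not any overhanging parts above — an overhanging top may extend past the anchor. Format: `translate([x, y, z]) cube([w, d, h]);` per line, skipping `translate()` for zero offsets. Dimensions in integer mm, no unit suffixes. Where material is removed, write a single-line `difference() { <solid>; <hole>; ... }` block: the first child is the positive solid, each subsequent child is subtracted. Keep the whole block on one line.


difference() { translate([156, 497, 0]) cube([5980, 182, 2830]); translate([964, 497, 0]) cube([807, 182, 2010]); }
translate([156, 5335, 0]) cube([5980, 182, 2830]);
translate([156, 679, 0]) cube([182, 4656, 2830]);
translate([5954, 679, 0]) cube([182, 4656, 2830]);


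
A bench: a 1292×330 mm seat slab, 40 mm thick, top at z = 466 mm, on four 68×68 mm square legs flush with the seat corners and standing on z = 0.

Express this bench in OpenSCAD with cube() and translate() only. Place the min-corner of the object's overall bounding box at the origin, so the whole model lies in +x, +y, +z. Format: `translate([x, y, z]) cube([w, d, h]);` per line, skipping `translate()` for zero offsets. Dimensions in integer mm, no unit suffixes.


// leg_h = 466 − 40 = 426
translate([0, 0, 426]) cube([1292, 330, 40]);
cube([68, 68, 426]);
translate([0, 262, 0]) cube([68, 68, 426]);
translate([1224, 0, 0]) cube([68, 68, 426]);
translate([1224, 262, 0]) cube([68, 68, 426]);


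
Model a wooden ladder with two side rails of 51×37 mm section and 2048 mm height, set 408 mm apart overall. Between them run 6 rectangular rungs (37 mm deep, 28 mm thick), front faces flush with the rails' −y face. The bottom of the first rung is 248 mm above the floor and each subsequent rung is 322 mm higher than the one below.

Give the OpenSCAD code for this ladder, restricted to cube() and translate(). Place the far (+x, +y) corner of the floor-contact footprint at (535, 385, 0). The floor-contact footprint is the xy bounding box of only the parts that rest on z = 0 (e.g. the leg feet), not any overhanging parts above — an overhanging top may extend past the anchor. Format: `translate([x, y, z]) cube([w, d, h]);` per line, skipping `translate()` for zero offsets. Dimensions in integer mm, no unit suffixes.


translate([127, 348, 0]) cube([51, 37, 2048]);
translate([484, 348, 0]) cube([51, 37, 2048]);
translate([178, 348, 248]) cube([306, 37, 28]);
translate([178, 348, 570]) cube([306, 37, 28]);
translate([178, 348, 892]) cube([306, 37, 28]);
translate([178, 348, 1214]) cube([306, 37, 28]);
translate([178, 348, 1536]) cube([306, 37, 28]);
translate([178, 348, 1858]) cube([306, 37, 28]);


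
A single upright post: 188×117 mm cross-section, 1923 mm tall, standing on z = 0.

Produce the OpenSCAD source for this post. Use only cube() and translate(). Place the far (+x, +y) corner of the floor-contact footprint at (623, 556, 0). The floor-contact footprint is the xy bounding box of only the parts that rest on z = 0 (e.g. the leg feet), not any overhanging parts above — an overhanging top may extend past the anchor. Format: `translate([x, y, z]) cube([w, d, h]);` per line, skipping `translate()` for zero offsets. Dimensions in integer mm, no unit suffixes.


translate([435, 439, 0]) cube([188, 117, 1923]);


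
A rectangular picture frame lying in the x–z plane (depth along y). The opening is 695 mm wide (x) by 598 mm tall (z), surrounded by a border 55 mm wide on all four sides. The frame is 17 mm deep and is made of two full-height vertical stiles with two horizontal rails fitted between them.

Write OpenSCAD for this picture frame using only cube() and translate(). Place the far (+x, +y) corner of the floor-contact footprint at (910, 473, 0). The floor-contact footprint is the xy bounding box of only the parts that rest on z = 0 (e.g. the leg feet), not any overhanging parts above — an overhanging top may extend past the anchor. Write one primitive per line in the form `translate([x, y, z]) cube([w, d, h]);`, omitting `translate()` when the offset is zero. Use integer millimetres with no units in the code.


translate([105, 456, 0]) cube([55, 17, 708]);
translate([855, 456, 0]) cube([55, 17, 708]);
translate([160, 456, 0]) cube([695, 17, 55]);
translate([160, 456, 653]) cube([695, 17, 55]);


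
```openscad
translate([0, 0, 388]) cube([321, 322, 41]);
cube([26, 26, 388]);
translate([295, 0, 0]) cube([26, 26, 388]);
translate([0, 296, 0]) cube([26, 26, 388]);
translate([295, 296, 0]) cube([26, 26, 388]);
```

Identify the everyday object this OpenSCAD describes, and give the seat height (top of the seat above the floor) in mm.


A stool. The seat height is 429 mm.

A 321×322×41 slab at z = 388 on four corner posts — a stool. The seat top is 388 + 41 = 429 mm.


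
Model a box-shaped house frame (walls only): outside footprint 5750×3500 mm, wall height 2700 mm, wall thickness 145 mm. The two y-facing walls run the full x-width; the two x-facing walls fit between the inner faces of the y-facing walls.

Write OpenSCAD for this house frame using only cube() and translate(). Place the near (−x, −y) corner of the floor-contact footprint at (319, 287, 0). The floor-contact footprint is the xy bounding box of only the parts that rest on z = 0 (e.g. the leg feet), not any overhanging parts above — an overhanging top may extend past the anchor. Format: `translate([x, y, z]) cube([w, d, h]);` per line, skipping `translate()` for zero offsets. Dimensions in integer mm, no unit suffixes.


translate([319, 287, 0]) cube([5750, 145, 2700]);
translate([319, 3642, 0]) cube([5750, 145, 2700]);
translate([319, 432, 0]) cube([145, 3210, 2700]);
translate([5924, 432, 0]) cube([145, 3210, 2700]);


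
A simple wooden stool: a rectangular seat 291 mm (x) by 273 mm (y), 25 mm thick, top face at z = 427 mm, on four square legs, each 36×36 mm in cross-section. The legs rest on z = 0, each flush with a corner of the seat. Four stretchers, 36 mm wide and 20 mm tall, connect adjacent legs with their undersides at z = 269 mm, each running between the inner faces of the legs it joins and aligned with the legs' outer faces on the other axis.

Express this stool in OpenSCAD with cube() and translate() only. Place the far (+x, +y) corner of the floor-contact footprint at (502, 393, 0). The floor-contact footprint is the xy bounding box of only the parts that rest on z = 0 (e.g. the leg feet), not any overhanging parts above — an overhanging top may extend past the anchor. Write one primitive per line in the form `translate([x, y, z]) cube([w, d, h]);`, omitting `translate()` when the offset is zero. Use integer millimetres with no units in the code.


// leg_h = 427 - 25 = 402
// stretcher span = 291 - 2*36 = 219
translate([211, 120, 402]) cube([291, 273, 25]);
translate([211, 120, 0]) cube([36, 36, 402]);
translate([466, 120, 0]) cube([36, 36, 402]);
translate([211, 357, 0]) cube([36, 36, 402]);
translate([466, 357, 0]) cube([36, 36, 402]);
translate([247, 120, 269]) cube([219, 36, 20]);
translate([247, 357, 269]) cube([219, 36, 20]);
translate([211, 156, 269]) cube([36, 201, 20]);
translate([466, 156, 269]) cube([36, 201, 20]);


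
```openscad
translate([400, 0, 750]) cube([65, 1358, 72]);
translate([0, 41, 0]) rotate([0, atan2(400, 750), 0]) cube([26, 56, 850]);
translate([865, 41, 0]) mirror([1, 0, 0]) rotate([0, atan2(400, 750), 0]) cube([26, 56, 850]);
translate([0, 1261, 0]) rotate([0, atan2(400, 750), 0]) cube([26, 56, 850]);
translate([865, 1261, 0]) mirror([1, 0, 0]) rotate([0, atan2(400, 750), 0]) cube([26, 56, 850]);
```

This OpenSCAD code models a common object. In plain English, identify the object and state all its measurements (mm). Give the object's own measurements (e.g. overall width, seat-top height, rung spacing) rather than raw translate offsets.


A sawhorse. A 65×1358×72 mm beam (x, y, z) sits on two A-frame leg pairs. Each pair is two raked legs of 26×56 mm section (56 mm along y) splaying symmetrically in x. Each leg rises 750 mm vertically over 400 mm of horizontal reach and is 850 mm long along its own axis. Every leg's outer bottom edge rests on the floor and its outer top edge meets a bottom edge of the beam — the left legs (tilting toward +x) meet the beam's −x bottom edge, the right legs (their mirror images, tilting toward −x) meet its +x bottom edge — so the leg tops tuck under the beam, the beam's underside is 750 mm above the floor, and the feet are 865 mm apart outside-to-outside with the beam centred between them. The two leg pairs are set in 41 mm from either end of the beam.


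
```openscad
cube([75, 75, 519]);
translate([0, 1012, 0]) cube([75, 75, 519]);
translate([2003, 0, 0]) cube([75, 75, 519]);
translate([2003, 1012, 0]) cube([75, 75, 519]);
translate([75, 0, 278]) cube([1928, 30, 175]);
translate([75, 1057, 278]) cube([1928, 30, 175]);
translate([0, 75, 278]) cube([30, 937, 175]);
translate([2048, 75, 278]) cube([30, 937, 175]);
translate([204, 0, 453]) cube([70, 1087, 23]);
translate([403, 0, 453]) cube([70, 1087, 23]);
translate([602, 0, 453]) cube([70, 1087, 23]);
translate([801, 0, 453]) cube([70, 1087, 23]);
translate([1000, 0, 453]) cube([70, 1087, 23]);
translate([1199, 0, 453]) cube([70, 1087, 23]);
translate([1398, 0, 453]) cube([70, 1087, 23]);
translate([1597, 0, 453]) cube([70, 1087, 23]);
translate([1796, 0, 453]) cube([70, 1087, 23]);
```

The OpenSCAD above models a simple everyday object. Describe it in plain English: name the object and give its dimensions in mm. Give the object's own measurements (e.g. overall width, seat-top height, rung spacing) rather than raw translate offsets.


A bed frame 2078 mm long (x) by 1087 mm wide (y). Four 75×75 mm corner posts, 519 mm tall, at the corners of the footprint. Four rails of 30 mm thickness and 175 mm height run between adjacent posts with their undersides at z = 278 mm, their outer faces flush with the outside of the frame (the two x-running rails run between the posts' inner faces; the two y-running rails run between the posts' inner faces). 9 slats, each 70 mm wide (x) and 23 mm thick, lie across the top of the two x-running rails, running the full 1087 mm width of the frame in y; along x they sit between the end posts with a 129 mm gap after the −x posts and between neighbouring slats, leaving 137 mm before the +x posts.


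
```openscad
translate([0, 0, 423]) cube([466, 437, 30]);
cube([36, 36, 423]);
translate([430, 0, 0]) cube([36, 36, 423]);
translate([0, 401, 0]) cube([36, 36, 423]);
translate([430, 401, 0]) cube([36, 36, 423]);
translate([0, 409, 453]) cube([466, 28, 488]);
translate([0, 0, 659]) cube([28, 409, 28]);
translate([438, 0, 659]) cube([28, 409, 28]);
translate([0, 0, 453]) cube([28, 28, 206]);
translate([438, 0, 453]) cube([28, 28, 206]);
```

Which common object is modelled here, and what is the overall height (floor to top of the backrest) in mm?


A chair. The overall height is 941 mm.

A slab on four corner posts with a tall panel at the back — a chair. The seat slab sits at z = 423 with thickness 30, and the 488 mm backrest starts at the seat top, so the overall height is 423 + 30 + 488 = 941 mm.


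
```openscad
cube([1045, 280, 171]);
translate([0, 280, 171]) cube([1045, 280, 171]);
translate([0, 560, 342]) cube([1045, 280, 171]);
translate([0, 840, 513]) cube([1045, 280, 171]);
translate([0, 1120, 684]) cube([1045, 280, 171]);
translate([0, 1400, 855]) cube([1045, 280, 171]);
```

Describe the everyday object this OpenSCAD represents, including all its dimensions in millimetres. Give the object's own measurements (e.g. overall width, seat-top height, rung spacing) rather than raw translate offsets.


A straight staircase of 6 solid steps. Each step is 1045 mm wide (x), 280 mm deep (y, the going) and 171 mm tall (the rise). The first step rests on the floor; each subsequent step sits one going further in +y and one rise higher in +z, directly behind and above the previous step with no overlap.


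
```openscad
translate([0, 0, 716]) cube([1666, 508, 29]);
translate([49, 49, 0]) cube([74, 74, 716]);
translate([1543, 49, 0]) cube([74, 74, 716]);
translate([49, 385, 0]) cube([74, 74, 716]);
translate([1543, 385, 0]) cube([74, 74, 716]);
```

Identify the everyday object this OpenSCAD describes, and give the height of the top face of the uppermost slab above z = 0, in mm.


A table. The table height is 745 mm.

A 1666×508×29 slab sits at z = 716 on four 74 mm square posts — a table. The top surface is at 716 + 29 = 745 mm.


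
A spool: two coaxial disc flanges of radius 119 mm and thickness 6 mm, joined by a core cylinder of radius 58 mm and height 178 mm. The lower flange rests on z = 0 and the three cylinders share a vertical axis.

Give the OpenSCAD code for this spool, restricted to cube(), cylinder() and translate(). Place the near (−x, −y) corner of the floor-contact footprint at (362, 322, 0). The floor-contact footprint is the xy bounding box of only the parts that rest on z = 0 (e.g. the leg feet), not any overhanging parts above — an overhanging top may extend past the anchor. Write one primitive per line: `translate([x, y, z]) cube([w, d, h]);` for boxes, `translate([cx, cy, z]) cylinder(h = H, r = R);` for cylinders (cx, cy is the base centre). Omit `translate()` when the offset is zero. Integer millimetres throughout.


translate([481, 441, 0]) cylinder(h = 6, r = 119);
translate([481, 441, 6]) cylinder(h = 178, r = 58);
translate([481, 441, 184]) cylinder(h = 6, r = 119);


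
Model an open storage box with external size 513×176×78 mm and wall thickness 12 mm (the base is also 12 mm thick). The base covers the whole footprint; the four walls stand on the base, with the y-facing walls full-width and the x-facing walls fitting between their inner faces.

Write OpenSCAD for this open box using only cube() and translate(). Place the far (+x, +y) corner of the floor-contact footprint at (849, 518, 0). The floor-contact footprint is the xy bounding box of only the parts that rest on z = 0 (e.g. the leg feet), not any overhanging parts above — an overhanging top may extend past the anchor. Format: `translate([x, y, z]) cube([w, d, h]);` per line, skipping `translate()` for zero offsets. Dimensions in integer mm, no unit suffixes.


translate([336, 342, 0]) cube([513, 176, 12]);
translate([336, 342, 12]) cube([513, 12, 66]);
translate([336, 506, 12]) cube([513, 12, 66]);
translate([336, 354, 12]) cube([12, 152, 66]);
translate([837, 354, 12]) cube([12, 152, 66]);


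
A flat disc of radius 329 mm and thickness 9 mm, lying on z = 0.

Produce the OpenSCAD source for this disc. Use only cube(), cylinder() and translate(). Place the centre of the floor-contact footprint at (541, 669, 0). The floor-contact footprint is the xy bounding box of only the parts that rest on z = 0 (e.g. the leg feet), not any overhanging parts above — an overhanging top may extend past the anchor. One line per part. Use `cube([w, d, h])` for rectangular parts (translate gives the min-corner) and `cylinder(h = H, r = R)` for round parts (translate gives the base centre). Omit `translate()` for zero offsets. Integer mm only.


translate([541, 669, 0]) cylinder(h = 9, r = 329);


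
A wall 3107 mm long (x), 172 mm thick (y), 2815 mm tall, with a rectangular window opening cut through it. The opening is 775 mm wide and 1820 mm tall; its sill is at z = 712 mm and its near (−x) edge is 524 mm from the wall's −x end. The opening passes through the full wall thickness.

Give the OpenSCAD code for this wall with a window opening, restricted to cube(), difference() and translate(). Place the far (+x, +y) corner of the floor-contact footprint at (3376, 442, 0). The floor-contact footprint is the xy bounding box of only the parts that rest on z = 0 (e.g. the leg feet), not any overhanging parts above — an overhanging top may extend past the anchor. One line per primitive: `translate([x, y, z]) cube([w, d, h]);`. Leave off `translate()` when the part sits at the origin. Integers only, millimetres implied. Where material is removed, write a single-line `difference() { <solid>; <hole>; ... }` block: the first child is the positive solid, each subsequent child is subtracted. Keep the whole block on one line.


difference() { translate([269, 270, 0]) cube([3107, 172, 2815]); translate([793, 270, 712]) cube([775, 172, 1820]); }


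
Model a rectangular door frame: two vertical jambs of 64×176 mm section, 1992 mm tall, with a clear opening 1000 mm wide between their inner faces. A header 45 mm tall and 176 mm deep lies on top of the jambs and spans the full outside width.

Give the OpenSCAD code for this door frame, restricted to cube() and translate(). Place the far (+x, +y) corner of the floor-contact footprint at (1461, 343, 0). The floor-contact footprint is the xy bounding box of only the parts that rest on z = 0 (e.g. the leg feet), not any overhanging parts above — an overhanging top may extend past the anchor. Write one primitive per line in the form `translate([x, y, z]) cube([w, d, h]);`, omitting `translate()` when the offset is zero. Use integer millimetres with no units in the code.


translate([333, 167, 0]) cube([64, 176, 1992]);
translate([1397, 167, 0]) cube([64, 176, 1992]);
translate([333, 167, 1992]) cube([1128, 176, 45]);


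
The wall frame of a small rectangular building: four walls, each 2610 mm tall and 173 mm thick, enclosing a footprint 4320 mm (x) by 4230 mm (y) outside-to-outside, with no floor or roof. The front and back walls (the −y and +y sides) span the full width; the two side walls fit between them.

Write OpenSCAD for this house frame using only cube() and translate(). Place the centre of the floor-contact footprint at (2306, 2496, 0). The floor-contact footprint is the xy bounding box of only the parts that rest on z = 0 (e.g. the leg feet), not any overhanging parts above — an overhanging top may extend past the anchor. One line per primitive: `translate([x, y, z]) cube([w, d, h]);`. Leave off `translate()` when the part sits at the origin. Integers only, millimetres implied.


translate([146, 381, 0]) cube([4320, 173, 2610]);
translate([146, 4438, 0]) cube([4320, 173, 2610]);
translate([146, 554, 0]) cube([173, 3884, 2610]);
translate([4293, 554, 0]) cube([173, 3884, 2610]);


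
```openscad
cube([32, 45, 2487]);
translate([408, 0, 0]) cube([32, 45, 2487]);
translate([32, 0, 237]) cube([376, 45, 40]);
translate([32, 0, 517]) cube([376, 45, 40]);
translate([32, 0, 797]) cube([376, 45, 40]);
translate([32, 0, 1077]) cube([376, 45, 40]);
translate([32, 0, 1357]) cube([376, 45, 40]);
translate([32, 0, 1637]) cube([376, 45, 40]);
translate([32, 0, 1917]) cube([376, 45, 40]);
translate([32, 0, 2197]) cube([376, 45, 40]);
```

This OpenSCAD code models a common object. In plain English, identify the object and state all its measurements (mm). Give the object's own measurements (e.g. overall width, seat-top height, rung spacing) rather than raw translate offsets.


A straight ladder. Two 32×45 mm vertical rails, 2487 mm tall, stand 440 mm apart (outside-to-outside) with their front faces coplanar on the −y side. 8 rungs, each 45 mm deep and 40 mm tall, span between the inner faces of the rails, front faces flush with the rails. The lowest rung's underside is at z = 237 mm and rungs are spaced 280 mm apart (underside to underside).


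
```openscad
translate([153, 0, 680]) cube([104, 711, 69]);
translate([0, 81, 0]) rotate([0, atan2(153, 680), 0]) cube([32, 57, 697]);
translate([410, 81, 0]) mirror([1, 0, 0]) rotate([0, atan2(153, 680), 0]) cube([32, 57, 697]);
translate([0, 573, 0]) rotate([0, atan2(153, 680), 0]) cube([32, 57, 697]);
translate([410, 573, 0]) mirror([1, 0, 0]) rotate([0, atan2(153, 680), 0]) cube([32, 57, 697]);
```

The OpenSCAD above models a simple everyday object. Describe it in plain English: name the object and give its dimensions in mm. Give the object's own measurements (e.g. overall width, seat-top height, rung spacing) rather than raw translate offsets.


A sawhorse. A 104×711×69 mm beam (x, y, z) sits on two A-frame leg pairs. Each pair is two raked legs of 32×57 mm section (57 mm along y) splaying symmetrically in x. Each leg rises 680 mm vertically over 153 mm of horizontal reach and is 697 mm long along its own axis. Every leg's outer bottom edge rests on the floor and its outer top edge meets a bottom edge of the beam — the left legs (tilting toward +x) meet the beam's −x bottom edge, the right legs (their mirror images, tilting toward −x) meet its +x bottom edge — so the leg tops tuck under the beam, the beam's underside is 680 mm above the floor, and the feet are 410 mm apart outside-to-outside with the beam centred between them. The two leg pairs are set in 81 mm from either end of the beam.


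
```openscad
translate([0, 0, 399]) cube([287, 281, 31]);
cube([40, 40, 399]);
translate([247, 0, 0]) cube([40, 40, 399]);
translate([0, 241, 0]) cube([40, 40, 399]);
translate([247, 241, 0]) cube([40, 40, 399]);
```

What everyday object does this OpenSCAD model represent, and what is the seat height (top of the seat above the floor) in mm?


A stool. The seat height is 430 mm.

A 287×281×31 slab at z = 399 on four corner posts — a stool. The seat top is 399 + 31 = 430 mm.


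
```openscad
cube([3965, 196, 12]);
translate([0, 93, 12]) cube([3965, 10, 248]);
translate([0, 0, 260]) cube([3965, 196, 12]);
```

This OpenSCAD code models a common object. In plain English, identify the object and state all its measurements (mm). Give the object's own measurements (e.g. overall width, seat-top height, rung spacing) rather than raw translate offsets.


An I-beam lying along x, 3965 mm long. Overall section height 272 mm. Two flanges 196 mm wide (y) and 12 mm thick, one on the floor and one at the top; a web 10 mm thick runs between them, centred on the flange width.


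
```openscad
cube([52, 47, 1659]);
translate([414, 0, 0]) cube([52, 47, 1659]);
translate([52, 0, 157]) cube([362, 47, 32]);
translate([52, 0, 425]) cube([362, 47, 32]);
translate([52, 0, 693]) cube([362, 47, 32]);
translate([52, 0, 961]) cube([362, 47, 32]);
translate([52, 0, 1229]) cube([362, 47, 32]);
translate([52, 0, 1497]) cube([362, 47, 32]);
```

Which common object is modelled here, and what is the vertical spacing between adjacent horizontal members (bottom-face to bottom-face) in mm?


A ladder. The rung spacing is 268 mm.

Two tall 52×47 posts with 6 short bars between them — a ladder. Adjacent rungs sit at z = 157 and z = 425, so the spacing is 425 − 157 = 268 mm.


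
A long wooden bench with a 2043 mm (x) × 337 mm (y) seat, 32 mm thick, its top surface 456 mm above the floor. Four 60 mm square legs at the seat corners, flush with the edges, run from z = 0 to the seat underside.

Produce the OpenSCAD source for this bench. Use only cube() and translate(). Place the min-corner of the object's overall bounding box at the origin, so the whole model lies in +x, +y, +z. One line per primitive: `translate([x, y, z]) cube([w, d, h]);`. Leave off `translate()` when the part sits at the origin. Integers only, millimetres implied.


translate([0, 0, 424]) cube([2043, 337, 32]);
cube([60, 60, 424]);
translate([0, 277, 0]) cube([60, 60, 424]);
translate([1983, 0, 0]) cube([60, 60, 424]);
translate([1983, 277, 0]) cube([60, 60, 424]);


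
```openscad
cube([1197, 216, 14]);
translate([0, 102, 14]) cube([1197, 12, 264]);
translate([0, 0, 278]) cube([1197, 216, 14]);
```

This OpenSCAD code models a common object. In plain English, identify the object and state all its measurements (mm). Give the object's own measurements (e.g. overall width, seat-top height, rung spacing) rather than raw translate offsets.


An I-beam lying along x, 1197 mm long. Overall section height 292 mm. Two flanges 216 mm wide (y) and 14 mm thick, one on the floor and one at the top; a web 12 mm thick runs between them, centred on the flange width.


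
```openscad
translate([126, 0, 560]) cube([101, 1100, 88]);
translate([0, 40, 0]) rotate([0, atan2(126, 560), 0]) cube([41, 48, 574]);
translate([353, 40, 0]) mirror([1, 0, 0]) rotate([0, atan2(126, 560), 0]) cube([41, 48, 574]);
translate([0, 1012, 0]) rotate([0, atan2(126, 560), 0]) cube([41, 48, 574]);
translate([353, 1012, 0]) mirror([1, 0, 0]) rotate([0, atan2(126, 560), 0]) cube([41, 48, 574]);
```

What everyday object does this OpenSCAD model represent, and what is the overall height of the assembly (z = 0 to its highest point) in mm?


A sawhorse. The overall height is 648 mm.

A beam across two mirrored pairs of raked legs — a sawhorse. The beam's underside is at z = 560 (matching the legs' vertical rise in atan2(126, 560)) and the beam is 88 mm tall, so its top is at 560 + 88 = 648 mm. The raked legs top out at the beam's underside, so that is the highest point.


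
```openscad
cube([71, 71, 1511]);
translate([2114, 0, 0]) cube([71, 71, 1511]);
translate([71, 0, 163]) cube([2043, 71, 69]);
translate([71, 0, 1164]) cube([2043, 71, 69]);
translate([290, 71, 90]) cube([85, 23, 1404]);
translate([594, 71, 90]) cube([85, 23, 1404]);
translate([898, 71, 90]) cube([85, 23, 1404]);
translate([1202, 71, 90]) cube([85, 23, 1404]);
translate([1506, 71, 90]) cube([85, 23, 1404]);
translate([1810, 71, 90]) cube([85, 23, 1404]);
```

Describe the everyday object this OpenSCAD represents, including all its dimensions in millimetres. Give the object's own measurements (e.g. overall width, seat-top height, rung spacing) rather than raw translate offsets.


A fence section. Two 71×71 mm posts, 1511 mm tall, stand on the floor with a clear span of 2043 mm between their inner faces. Two horizontal rails of 71×69 mm section span the gap between the posts with their undersides at z = 163 mm and z = 1164 mm, flush with the posts' −y face. 6 pickets, each 85 mm wide, 23 mm thick and 1404 mm tall, are fixed to the +y face of the rails with their bottoms at z = 90 mm, spaced across the span with a 219 mm gap after the −x post and between neighbouring pickets and before the +x post.


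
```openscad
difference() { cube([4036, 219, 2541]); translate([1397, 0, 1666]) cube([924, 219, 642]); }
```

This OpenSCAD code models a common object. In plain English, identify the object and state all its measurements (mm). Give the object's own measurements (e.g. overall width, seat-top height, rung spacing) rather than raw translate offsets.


A wall 4036 mm long (x), 219 mm thick (y), 2541 mm tall, with a rectangular window opening cut through it. The opening is 924 mm wide and 642 mm tall; its sill is at z = 1666 mm and its near (−x) edge is 1397 mm from the wall's −x end. The opening passes through the full wall thickness.


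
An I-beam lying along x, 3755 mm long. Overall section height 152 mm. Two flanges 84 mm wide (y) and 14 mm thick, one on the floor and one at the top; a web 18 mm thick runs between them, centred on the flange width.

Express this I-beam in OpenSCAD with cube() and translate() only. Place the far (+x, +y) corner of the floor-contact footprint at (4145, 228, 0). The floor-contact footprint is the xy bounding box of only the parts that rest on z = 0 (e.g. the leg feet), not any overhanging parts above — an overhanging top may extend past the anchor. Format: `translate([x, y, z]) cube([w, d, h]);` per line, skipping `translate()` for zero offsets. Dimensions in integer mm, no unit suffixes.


translate([390, 144, 0]) cube([3755, 84, 14]);
translate([390, 177, 14]) cube([3755, 18, 124]);
translate([390, 144, 138]) cube([3755, 84, 14]);


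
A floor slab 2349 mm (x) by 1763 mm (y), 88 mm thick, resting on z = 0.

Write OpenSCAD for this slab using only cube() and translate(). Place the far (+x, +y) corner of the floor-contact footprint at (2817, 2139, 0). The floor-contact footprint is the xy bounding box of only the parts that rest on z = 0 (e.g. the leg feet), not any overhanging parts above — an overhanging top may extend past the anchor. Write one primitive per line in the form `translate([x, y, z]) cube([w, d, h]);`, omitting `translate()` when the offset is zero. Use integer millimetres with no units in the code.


translate([468, 376, 0]) cube([2349, 1763, 88]);


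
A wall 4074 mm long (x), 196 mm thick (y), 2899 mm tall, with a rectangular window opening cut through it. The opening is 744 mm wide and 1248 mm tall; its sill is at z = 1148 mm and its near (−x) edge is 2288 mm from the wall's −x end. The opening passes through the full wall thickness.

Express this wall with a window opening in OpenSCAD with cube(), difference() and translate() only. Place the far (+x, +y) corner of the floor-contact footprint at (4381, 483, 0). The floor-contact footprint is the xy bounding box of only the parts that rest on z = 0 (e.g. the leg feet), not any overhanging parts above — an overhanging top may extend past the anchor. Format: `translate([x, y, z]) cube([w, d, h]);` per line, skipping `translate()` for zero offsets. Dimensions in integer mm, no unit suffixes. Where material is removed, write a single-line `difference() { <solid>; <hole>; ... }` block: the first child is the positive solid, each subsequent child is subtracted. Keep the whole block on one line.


difference() { translate([307, 287, 0]) cube([4074, 196, 2899]); translate([2595, 287, 1148]) cube([744, 196, 1248]); }


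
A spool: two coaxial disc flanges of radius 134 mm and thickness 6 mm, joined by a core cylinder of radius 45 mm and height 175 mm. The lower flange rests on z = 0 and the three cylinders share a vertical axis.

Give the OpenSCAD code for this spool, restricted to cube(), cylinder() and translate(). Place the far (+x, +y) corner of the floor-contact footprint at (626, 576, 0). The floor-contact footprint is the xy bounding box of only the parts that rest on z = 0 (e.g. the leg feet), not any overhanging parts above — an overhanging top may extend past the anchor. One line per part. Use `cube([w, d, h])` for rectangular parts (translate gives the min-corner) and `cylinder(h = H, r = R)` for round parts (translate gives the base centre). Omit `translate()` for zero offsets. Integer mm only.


translate([492, 442, 0]) cylinder(h = 6, r = 134);
translate([492, 442, 6]) cylinder(h = 175, r = 45);
translate([492, 442, 181]) cylinder(h = 6, r = 134);


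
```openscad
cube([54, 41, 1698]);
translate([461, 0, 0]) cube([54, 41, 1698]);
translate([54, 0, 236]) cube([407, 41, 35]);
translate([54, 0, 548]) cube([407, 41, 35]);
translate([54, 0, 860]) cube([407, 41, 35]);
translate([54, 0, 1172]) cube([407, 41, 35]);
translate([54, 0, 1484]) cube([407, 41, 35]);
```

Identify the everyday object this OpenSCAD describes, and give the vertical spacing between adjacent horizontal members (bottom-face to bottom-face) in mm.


A ladder. The rung spacing is 312 mm.

Two tall 54×41 posts with 5 short bars between them — a ladder. Adjacent rungs sit at z = 236 and z = 548, so the spacing is 548 − 236 = 312 mm.


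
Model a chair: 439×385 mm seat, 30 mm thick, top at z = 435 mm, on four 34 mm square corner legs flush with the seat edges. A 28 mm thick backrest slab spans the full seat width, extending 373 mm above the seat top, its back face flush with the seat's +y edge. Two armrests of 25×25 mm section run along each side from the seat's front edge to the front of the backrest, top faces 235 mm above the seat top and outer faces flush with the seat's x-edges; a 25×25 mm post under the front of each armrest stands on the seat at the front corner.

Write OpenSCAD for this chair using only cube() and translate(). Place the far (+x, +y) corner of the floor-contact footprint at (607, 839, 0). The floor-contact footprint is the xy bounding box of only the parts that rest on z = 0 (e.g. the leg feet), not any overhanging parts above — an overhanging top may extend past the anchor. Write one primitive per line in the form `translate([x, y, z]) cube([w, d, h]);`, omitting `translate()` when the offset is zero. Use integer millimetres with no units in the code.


translate([168, 454, 405]) cube([439, 385, 30]);
translate([168, 454, 0]) cube([34, 34, 405]);
translate([573, 454, 0]) cube([34, 34, 405]);
translate([168, 805, 0]) cube([34, 34, 405]);
translate([573, 805, 0]) cube([34, 34, 405]);
translate([168, 811, 435]) cube([439, 28, 373]);
translate([168, 454, 645]) cube([25, 357, 25]);
translate([582, 454, 645]) cube([25, 357, 25]);
translate([168, 454, 435]) cube([25, 25, 210]);
translate([582, 454, 435]) cube([25, 25, 210]);


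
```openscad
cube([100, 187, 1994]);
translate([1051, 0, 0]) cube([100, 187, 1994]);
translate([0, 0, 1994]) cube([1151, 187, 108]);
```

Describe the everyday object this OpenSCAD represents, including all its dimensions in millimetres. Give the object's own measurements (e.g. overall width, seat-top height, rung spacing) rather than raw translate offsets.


A door frame. The clear opening is 951 mm wide and 1994 mm high. Two 100 mm wide jambs, 187 mm deep, stand either side of the opening from the floor to the top of the opening. A 108 mm thick head sits across the top of both jambs, spanning the full outside width of the frame.


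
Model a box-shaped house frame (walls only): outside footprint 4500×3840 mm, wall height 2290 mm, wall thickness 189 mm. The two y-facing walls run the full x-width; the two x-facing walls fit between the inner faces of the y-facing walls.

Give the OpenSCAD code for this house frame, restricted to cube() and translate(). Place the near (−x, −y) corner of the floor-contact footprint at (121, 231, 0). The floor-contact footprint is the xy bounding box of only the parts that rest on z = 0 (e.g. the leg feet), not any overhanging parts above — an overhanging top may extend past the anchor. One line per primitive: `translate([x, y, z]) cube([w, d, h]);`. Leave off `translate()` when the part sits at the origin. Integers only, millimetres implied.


translate([121, 231, 0]) cube([4500, 189, 2290]);
translate([121, 3882, 0]) cube([4500, 189, 2290]);
translate([121, 420, 0]) cube([189, 3462, 2290]);
translate([4432, 420, 0]) cube([189, 3462, 2290]);


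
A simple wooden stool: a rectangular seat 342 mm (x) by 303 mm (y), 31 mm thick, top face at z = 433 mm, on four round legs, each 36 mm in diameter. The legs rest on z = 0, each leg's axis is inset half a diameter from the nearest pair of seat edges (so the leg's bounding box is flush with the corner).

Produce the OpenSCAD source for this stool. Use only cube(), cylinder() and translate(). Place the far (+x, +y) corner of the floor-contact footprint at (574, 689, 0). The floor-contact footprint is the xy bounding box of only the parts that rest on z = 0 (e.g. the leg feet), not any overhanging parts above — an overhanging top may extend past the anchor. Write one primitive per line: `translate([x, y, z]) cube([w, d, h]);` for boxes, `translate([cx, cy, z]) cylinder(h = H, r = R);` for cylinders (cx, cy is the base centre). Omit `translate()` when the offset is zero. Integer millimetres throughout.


// leg_h = 433 - 31 = 402
translate([232, 386, 402]) cube([342, 303, 31]);
translate([250, 404, 0]) cylinder(h = 402, r = 18);
translate([556, 404, 0]) cylinder(h = 402, r = 18);
translate([250, 671, 0]) cylinder(h = 402, r = 18);
translate([556, 671, 0]) cylinder(h = 402, r = 18);


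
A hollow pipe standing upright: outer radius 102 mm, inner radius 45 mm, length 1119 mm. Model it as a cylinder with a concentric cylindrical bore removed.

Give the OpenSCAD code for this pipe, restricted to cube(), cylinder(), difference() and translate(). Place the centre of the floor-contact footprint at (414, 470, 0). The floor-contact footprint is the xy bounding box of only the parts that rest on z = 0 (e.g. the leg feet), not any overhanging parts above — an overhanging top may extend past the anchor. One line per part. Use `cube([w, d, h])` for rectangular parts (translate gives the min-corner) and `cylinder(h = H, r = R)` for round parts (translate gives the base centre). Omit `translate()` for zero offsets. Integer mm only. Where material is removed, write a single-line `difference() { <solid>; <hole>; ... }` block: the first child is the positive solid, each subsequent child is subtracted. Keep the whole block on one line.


difference() { translate([414, 470, 0]) cylinder(h = 1119, r = 102); translate([414, 470, 0]) cylinder(h = 1119, r = 45); }
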